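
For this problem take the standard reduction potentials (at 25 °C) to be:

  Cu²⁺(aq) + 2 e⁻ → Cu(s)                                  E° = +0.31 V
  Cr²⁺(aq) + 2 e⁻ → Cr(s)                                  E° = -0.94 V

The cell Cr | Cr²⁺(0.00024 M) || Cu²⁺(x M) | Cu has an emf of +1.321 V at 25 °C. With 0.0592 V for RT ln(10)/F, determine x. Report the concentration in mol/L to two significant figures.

Cu²⁺/Cu is the cathode, Cr²⁺/Cr the anode: E°cell = +1.25 V, n = 2.
Overall reaction: Cu²⁺(aq) + Cr(s) → Cu(s) + Cr²⁺(aq); Q = [Cr²⁺]^1/[Cu²⁺]^1.
From E = E° − (0.0592/n) log Q: log Q = (E° − E)·n/0.0592 = (+1.25 − (+1.321))·2/0.0592 = -2.3986.
So 1·log[Cu²⁺] = 1·log(0.00024) − log Q = -3.6198 − (-2.3986) = -1.2212; [Cu²⁺] = 10^(-1.2212) ≈ 0.060 M.

0.060 M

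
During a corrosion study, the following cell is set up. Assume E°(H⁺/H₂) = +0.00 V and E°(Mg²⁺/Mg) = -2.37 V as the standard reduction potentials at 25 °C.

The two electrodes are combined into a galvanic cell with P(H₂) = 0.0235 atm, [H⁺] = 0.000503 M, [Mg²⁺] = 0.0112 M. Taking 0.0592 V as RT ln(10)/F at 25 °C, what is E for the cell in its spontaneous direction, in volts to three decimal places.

H⁺/H₂ is the cathode (higher E°), Mg²⁺/Mg the anode: E°cell = +0.00 − (-2.37) = +2.37 V, n = 2.
Overall: 2 H⁺(aq) + Mg(s) → H₂(g) + Mg²⁺(aq)
Q = P(H₂)·[Mg²⁺] / ([H⁺]^2); log Q = 3.017.
E = E° − (0.0592/n) log Q = +2.37 − (0.0592/2)(3.017) = +2.281 V.

+2.281 V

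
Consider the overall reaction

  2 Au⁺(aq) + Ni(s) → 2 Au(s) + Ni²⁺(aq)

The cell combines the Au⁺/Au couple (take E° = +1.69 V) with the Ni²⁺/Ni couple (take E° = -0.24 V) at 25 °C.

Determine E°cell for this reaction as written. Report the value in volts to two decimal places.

+1.93 V

The Au⁺/Au couple has the higher reduction potential, so it is the cathode; Ni²⁺/Ni is oxidised at the anode.
E°cell = E°(cathode) − E°(anode) = (+1.69) − (-0.24) = +1.93 V.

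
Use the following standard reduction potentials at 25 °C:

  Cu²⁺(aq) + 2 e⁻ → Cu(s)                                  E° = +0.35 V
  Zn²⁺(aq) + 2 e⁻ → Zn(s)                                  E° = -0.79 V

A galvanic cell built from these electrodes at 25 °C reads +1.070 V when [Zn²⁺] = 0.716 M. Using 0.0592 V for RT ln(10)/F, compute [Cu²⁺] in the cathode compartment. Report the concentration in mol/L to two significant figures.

0.0031 M

Cu²⁺/Cu is the cathode, Zn²⁺/Zn the anode: E°cell = +1.14 V, n = 2.
Overall reaction: Cu²⁺(aq) + Zn(s) → Cu(s) + Zn²⁺(aq); Q = [Zn²⁺]^1/[Cu²⁺]^1.
From E = E° − (0.0592/n) log Q: log Q = (E° − E)·n/0.0592 = (+1.14 − (+1.070))·2/0.0592 = 2.3649.
So 1·log[Cu²⁺] = 1·log(0.716) − log Q = -0.1451 − (2.3649) = -2.5100; [Cu²⁺] = 10^(-2.5100) ≈ 0.0031 M.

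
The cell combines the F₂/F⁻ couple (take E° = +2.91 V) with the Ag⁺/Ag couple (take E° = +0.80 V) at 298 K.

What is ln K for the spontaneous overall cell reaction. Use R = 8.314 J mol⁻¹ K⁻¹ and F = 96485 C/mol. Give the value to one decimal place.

Cathode: F₂/F⁻; anode: Ag⁺/Ag. E°cell = (+2.91) − (+0.80) = +2.11 V, with n = 2.
ΔG° = −nFE° = −RT ln K, so ln K = nFE°/(RT) = (2)(96485)(+2.11) / ((8.314)(298)) = 164.341.

164.3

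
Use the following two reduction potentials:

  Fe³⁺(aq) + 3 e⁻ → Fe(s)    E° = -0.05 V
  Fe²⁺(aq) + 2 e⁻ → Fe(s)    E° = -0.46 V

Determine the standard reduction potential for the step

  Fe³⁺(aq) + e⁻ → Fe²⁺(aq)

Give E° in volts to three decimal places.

Sequential free energies add, so n₃E°₃ = n₁E°₁ + n₂E°₂.
With n₃ = 3, and the known step contributing 2×(-0.46) V, the unknown satisfies 1·E° = 3×(-0.05) − 2×(-0.46) = +0.770.
E° = +0.770 / 1 = +0.770 V.

+0.770 V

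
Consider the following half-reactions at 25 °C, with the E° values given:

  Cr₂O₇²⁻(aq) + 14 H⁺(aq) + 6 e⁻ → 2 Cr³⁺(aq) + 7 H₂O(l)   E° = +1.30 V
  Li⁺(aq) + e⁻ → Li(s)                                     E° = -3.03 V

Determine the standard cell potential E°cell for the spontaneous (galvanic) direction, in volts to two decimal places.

The Cr₂O₇²⁻/Cr³⁺ couple has the higher reduction potential, so it is the cathode; Li⁺/Li is oxidised at the anode.
E°cell = E°(cathode) − E°(anode) = (+1.30) − (-3.03) = +4.33 V.

+4.33 V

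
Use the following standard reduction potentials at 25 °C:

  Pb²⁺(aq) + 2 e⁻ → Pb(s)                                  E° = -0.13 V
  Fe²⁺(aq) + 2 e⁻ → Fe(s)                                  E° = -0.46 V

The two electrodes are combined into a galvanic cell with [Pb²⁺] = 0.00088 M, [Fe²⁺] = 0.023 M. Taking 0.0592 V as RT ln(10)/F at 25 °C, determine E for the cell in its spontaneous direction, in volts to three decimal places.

+0.288 V

Pb²⁺/Pb is the cathode (higher E°), Fe²⁺/Fe the anode: E°cell = -0.13 − (-0.46) = +0.33 V, n = 2.
Overall: Pb²⁺(aq) + Fe(s) → Pb(s) + Fe²⁺(aq)
Q = [Fe²⁺] / ([Pb²⁺]); log Q = 1.417.
E = E° − (0.0592/n) log Q = +0.33 − (0.0592/2)(1.417) = +0.288 V.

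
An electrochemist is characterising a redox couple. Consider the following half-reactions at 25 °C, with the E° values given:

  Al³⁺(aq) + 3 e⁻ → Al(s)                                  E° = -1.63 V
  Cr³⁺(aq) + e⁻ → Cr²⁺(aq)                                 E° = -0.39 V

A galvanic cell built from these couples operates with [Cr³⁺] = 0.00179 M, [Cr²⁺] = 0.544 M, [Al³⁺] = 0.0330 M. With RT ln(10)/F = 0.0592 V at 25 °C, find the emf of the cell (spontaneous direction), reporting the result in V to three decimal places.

+1.122 V

Cr³⁺/Cr²⁺ is the cathode (higher E°), Al³⁺/Al the anode: E°cell = -0.39 − (-1.63) = +1.24 V, n = 3.
Overall: 3 Cr³⁺(aq) + Al(s) → 3 Cr²⁺(aq) + Al³⁺(aq)
Q = [Cr²⁺]^3·[Al³⁺] / ([Cr³⁺]^3); log Q = 5.967.
E = E° − (0.0592/n) log Q = +1.24 − (0.0592/3)(5.967) = +1.122 V.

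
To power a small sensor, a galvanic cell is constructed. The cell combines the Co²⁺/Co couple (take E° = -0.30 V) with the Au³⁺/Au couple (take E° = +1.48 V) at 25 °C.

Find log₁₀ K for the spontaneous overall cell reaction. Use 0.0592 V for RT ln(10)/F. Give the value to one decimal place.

180.4

Cathode: Au³⁺/Au; anode: Co²⁺/Co. E°cell = +1.78 V, n = 6.
log K = nE°cell / 0.0592 = (6)(+1.78) / 0.0592 = 180.4.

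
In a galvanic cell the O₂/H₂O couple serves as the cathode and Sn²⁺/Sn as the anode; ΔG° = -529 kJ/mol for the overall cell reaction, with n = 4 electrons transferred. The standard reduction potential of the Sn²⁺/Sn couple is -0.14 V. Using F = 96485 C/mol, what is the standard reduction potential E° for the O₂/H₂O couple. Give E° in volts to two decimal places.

+1.23 V

E°cell = −ΔG°/(nF) = −(-529×10³)/((4)(96485)) = +1.371 V.
Since O₂/H₂O is the cathode and Sn²⁺/Sn the anode, E°cell = E°(O₂/H₂O) − E°(Sn²⁺/Sn).
So E°(O₂/H₂O) = E°cell + E°(Sn²⁺/Sn) = +1.371 + (-0.14) = +1.23 V.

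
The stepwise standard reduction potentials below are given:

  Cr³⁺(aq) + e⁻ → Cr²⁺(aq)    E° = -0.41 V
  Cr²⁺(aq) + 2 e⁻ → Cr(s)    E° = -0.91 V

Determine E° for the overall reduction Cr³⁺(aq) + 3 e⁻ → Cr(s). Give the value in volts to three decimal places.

-0.743 V

Adding the free-energy changes (−nFE°) of the two steps gives −n₃FE°₃ = −n₁FE°₁ − n₂FE°₂.
E°₃ = (1×-0.41 + 2×-0.91) / 3 = (-2.230) / 3 = -0.743 V.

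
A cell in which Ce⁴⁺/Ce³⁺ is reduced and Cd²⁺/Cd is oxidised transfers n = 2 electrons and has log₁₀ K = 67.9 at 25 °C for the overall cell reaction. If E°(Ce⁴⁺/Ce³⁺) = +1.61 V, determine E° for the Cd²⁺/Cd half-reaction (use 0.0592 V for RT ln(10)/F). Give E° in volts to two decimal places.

-0.40 V

E°cell = (0.0592/n)·log K = (0.0592/2)(67.9) = +2.010 V.
Since Ce⁴⁺/Ce³⁺ is the cathode and Cd²⁺/Cd the anode, E°cell = E°(Ce⁴⁺/Ce³⁺) − E°(Cd²⁺/Cd).
So E°(Cd²⁺/Cd) = E°(Ce⁴⁺/Ce³⁺) − E°cell = (+1.61) − (+2.010) = -0.40 V.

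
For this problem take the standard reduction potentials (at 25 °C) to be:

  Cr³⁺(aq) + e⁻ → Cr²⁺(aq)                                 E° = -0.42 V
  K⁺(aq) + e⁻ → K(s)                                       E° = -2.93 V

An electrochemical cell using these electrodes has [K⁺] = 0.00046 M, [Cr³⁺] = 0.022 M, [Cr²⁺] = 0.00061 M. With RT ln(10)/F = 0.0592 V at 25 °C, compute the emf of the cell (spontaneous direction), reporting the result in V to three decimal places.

+2.800 V

Cr³⁺/Cr²⁺ is the cathode (higher E°), K⁺/K the anode: E°cell = -0.42 − (-2.93) = +2.51 V, n = 1.
Overall: Cr³⁺(aq) + K(s) → Cr²⁺(aq) + K⁺(aq)
Q = [Cr²⁺]·[K⁺] / ([Cr³⁺]); log Q = -4.894.
E = E° − (0.0592/n) log Q = +2.51 − (0.0592/1)(-4.894) = +2.800 V.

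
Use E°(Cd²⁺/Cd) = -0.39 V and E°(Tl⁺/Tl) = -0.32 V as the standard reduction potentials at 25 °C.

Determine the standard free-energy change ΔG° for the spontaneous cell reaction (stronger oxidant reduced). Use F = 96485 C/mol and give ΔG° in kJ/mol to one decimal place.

-13.5 kJ/mol

Tl⁺/Tl (E° = -0.32 V) is the cathode; Cd²⁺/Cd (E° = -0.39 V) is the anode, so E°cell = +0.07 V.
Balancing electrons gives n = 2 (lcm of 1 and 2).
ΔG° = −nFE° = −(2)(96485)(+0.07) = -13,508 J = -13.5 kJ/mol.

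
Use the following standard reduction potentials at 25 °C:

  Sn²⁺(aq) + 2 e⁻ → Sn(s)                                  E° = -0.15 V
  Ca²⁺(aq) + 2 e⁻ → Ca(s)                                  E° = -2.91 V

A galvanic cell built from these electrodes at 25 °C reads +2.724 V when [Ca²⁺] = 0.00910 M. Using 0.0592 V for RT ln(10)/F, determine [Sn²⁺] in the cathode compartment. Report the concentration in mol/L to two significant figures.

0.00055 M

Sn²⁺/Sn is the cathode, Ca²⁺/Ca the anode: E°cell = +2.76 V, n = 2.
Overall reaction: Sn²⁺(aq) + Ca(s) → Sn(s) + Ca²⁺(aq); Q = [Ca²⁺]^1/[Sn²⁺]^1.
From E = E° − (0.0592/n) log Q: log Q = (E° − E)·n/0.0592 = (+2.76 − (+2.724))·2/0.0592 = 1.2162.
So 1·log[Sn²⁺] = 1·log(0.0091) − log Q = -2.0410 − (1.2162) = -3.2572; [Sn²⁺] = 10^(-3.2572) ≈ 0.00055 M.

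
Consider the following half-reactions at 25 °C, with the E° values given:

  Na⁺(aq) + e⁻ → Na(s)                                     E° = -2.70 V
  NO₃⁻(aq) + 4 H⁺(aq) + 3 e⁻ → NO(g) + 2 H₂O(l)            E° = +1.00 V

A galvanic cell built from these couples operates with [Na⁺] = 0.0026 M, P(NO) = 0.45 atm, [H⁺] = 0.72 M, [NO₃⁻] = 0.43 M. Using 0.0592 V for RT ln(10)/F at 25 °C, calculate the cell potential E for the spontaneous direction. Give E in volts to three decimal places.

NO₃⁻/NO is the cathode (higher E°), Na⁺/Na the anode: E°cell = +1.00 − (-2.70) = +3.70 V, n = 3.
Overall: NO₃⁻(aq) + 4 H⁺(aq) + 3 Na(s) → NO(g) + 2 H₂O(l) + 3 Na⁺(aq)
Q = P(NO)·[Na⁺]^3 / ([NO₃⁻]·[H⁺]^4); log Q = -7.165.
E = E° − (0.0592/n) log Q = +3.70 − (0.0592/3)(-7.165) = +3.841 V.

+3.841 V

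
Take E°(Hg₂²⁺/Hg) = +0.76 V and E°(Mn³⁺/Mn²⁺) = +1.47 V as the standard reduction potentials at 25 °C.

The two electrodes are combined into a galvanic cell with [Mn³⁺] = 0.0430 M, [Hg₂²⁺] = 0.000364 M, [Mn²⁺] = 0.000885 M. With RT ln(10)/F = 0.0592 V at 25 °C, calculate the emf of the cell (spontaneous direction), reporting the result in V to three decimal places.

+0.912 V

Mn³⁺/Mn²⁺ is the cathode (higher E°), Hg₂²⁺/Hg the anode: E°cell = +1.47 − (+0.76) = +0.71 V, n = 2.
Overall: 2 Mn³⁺(aq) + 2 Hg(l) → 2 Mn²⁺(aq) + Hg₂²⁺(aq)
Q = [Mn²⁺]^2·[Hg₂²⁺] / ([Mn³⁺]^2); log Q = -6.812.
E = E° − (0.0592/n) log Q = +0.71 − (0.0592/2)(-6.812) = +0.912 V.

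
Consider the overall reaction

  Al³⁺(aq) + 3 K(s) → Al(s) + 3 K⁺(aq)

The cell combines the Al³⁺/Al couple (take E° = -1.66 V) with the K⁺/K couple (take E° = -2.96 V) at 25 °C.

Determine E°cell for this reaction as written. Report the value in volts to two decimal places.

+1.30 V

The Al³⁺/Al couple has the higher reduction potential, so it is the cathode; K⁺/K is oxidised at the anode.
E°cell = E°(cathode) − E°(anode) = (-1.66) − (-2.96) = +1.30 V.
Since E°cell > 0, the reaction is spontaneous under standard conditions.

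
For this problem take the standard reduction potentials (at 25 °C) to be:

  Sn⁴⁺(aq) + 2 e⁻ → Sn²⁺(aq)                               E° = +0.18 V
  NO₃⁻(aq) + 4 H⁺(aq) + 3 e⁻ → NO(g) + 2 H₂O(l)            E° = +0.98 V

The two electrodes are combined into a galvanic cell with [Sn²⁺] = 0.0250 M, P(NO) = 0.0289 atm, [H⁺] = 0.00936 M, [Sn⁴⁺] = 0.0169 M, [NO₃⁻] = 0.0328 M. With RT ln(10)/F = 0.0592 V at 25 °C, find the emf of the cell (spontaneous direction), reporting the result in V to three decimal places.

NO₃⁻/NO is the cathode (higher E°), Sn⁴⁺/Sn²⁺ the anode: E°cell = +0.98 − (+0.18) = +0.80 V, n = 6.
Overall: 2 NO₃⁻(aq) + 8 H⁺(aq) + 3 Sn²⁺(aq) → 2 NO(g) + 4 H₂O(l) + 3 Sn⁴⁺(aq)
Q = P(NO)^2·[Sn⁴⁺]^3 / ([NO₃⁻]^2·[H⁺]^8·[Sn²⁺]^3); log Q = 15.610.
E = E° − (0.0592/n) log Q = +0.80 − (0.0592/6)(15.610) = +0.646 V.

+0.646 V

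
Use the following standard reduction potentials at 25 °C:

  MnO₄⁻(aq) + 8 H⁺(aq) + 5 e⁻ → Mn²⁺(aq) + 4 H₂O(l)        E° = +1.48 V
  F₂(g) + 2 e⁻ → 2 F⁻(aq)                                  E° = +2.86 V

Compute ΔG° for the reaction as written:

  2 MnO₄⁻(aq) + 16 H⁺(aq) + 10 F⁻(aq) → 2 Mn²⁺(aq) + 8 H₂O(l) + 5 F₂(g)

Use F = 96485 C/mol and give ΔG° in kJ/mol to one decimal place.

As written, MnO₄⁻/Mn²⁺ is reduced (cathode) and F₂/F⁻ is oxidised (anode), so E°cell = (+1.48) − (+2.86) = -1.38 V.
Balancing electrons gives n = 10.
ΔG° = −nFE° = −(10)(96485)(-1.38) = 1,331,493 J = +1331.5 kJ/mol.

+1331.5 kJ/mol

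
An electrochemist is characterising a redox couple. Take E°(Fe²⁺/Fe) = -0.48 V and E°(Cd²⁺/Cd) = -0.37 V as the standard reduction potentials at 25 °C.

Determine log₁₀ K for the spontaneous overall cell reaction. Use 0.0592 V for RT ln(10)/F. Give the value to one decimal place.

3.7

Cathode: Cd²⁺/Cd; anode: Fe²⁺/Fe. E°cell = +0.11 V, n = 2.
log K = nE°cell / 0.0592 = (2)(+0.11) / 0.0592 = 3.7.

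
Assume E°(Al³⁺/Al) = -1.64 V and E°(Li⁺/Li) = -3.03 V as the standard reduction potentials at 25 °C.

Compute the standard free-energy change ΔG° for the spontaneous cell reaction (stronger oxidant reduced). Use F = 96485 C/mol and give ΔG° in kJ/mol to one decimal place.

-402.3 kJ/mol

Al³⁺/Al (E° = -1.64 V) is the cathode; Li⁺/Li (E° = -3.03 V) is the anode, so E°cell = +1.39 V.
Balancing electrons gives n = 3 (lcm of 3 and 1).
ΔG° = −nFE° = −(3)(96485)(+1.39) = -402,342 J = -402.3 kJ/mol.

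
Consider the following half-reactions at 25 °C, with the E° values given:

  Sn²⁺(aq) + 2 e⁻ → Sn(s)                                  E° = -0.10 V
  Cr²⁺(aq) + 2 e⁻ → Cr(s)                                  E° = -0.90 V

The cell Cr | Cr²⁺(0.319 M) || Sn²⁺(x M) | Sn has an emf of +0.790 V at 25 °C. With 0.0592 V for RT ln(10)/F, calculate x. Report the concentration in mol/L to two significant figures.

Sn²⁺/Sn is the cathode, Cr²⁺/Cr the anode: E°cell = +0.80 V, n = 2.
Overall reaction: Sn²⁺(aq) + Cr(s) → Sn(s) + Cr²⁺(aq); Q = [Cr²⁺]^1/[Sn²⁺]^1.
From E = E° − (0.0592/n) log Q: log Q = (E° − E)·n/0.0592 = (+0.80 − (+0.790))·2/0.0592 = 0.3378.
So 1·log[Sn²⁺] = 1·log(0.319) − log Q = -0.4962 − (0.3378) = -0.8340; [Sn²⁺] = 10^(-0.8340) ≈ 0.15 M.

0.15 M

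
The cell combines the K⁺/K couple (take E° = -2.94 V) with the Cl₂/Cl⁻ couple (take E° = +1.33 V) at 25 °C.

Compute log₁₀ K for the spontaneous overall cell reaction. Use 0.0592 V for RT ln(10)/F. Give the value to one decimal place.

144.3

Cathode: Cl₂/Cl⁻; anode: K⁺/K. E°cell = +4.27 V, n = 2.
log K = nE°cell / 0.0592 = (2)(+4.27) / 0.0592 = 144.3.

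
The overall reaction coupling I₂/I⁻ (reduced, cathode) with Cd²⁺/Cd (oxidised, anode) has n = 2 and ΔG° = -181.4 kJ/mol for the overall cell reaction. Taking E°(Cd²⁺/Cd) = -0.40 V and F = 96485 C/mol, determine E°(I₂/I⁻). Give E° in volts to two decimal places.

+0.54 V

E°cell = −ΔG°/(nF) = −(-181.4×10³)/((2)(96485)) = +0.940 V.
Since I₂/I⁻ is the cathode and Cd²⁺/Cd the anode, E°cell = E°(I₂/I⁻) − E°(Cd²⁺/Cd).
So E°(I₂/I⁻) = E°cell + E°(Cd²⁺/Cd) = +0.940 + (-0.40) = +0.54 V.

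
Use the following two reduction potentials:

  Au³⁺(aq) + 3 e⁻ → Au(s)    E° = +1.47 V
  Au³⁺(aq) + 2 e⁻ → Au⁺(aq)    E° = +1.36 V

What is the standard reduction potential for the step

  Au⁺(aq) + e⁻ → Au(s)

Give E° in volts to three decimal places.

Sequential free energies add, so n₃E°₃ = n₁E°₁ + n₂E°₂.
With n₃ = 3, and the known step contributing 2×(+1.36) V, the unknown satisfies 1·E° = 3×(+1.47) − 2×(+1.36) = +1.690.
E° = +1.690 / 1 = +1.690 V.

+1.690 V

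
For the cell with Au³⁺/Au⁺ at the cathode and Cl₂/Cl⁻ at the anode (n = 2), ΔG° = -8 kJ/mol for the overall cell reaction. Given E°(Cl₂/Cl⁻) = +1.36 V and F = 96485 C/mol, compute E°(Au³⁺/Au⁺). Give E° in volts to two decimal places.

E°cell = −ΔG°/(nF) = −(-8×10³)/((2)(96485)) = +0.041 V.
Since Au³⁺/Au⁺ is the cathode and Cl₂/Cl⁻ the anode, E°cell = E°(Au³⁺/Au⁺) − E°(Cl₂/Cl⁻).
So E°(Au³⁺/Au⁺) = E°cell + E°(Cl₂/Cl⁻) = +0.041 + (+1.36) = +1.40 V.

+1.40 V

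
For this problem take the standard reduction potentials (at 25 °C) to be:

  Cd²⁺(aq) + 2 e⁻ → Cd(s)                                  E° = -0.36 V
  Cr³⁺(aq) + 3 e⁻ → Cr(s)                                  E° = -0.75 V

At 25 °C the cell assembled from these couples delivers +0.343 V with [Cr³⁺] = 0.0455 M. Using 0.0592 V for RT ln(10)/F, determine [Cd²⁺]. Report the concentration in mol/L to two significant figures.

0.0033 M

Cd²⁺/Cd is the cathode, Cr³⁺/Cr the anode: E°cell = +0.39 V, n = 6.
Overall reaction: 3 Cd²⁺(aq) + 2 Cr(s) → 3 Cd(s) + 2 Cr³⁺(aq); Q = [Cr³⁺]^2/[Cd²⁺]^3.
From E = E° − (0.0592/n) log Q: log Q = (E° − E)·n/0.0592 = (+0.39 − (+0.343))·6/0.0592 = 4.7635.
So 3·log[Cd²⁺] = 2·log(0.0455) − log Q = -2.6840 − (4.7635) = -7.4475; log[Cd²⁺] = -7.4475 / 3 = -2.4825; [Cd²⁺] = 10^(-2.4825) ≈ 0.0033 M.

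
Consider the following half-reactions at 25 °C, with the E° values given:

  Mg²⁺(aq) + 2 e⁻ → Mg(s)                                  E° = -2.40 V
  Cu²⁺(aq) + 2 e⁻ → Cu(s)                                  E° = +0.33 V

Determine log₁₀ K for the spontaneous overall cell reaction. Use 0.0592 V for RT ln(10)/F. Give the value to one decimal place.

92.2

Cathode: Cu²⁺/Cu; anode: Mg²⁺/Mg. E°cell = +2.73 V, n = 2.
log K = nE°cell / 0.0592 = (2)(+2.73) / 0.0592 = 92.2.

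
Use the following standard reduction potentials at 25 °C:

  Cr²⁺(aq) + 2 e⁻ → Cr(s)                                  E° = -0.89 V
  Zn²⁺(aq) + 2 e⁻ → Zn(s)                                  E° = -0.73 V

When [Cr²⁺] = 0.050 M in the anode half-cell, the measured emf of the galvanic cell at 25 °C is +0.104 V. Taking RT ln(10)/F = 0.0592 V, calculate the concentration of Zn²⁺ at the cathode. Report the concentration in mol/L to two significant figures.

0.00064 M

Zn²⁺/Zn is the cathode, Cr²⁺/Cr the anode: E°cell = +0.16 V, n = 2.
Overall reaction: Zn²⁺(aq) + Cr(s) → Zn(s) + Cr²⁺(aq); Q = [Cr²⁺]^1/[Zn²⁺]^1.
From E = E° − (0.0592/n) log Q: log Q = (E° − E)·n/0.0592 = (+0.16 − (+0.104))·2/0.0592 = 1.8919.
So 1·log[Zn²⁺] = 1·log(0.05) − log Q = -1.3010 − (1.8919) = -3.1929; [Zn²⁺] = 10^(-3.1929) ≈ 0.00064 M.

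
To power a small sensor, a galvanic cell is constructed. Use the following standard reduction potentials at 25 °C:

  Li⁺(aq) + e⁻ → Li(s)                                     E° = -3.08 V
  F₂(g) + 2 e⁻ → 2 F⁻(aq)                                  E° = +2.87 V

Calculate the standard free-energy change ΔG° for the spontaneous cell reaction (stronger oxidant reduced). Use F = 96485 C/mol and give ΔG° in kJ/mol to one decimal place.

F₂/F⁻ (E° = +2.87 V) is the cathode; Li⁺/Li (E° = -3.08 V) is the anode, so E°cell = +5.95 V.
Balancing electrons gives n = 2 (lcm of 2 and 1).
ΔG° = −nFE° = −(2)(96485)(+5.95) = -1,148,172 J = -1148.2 kJ/mol.

-1148.2 kJ/mol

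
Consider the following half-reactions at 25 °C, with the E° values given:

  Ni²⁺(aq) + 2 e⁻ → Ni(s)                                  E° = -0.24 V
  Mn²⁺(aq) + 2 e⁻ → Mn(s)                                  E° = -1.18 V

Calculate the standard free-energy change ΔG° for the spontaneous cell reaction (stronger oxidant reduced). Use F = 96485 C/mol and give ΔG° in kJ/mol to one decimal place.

Ni²⁺/Ni (E° = -0.24 V) is the cathode; Mn²⁺/Mn (E° = -1.18 V) is the anode, so E°cell = +0.94 V.
Balancing electrons gives n = 2 (lcm of 2 and 2).
ΔG° = −nFE° = −(2)(96485)(+0.94) = -181,392 J = -181.4 kJ/mol.

-181.4 kJ/mol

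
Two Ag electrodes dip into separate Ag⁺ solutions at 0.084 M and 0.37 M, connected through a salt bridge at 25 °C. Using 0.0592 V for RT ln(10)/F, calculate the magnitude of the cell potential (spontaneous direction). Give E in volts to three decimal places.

+0.038 V

For a concentration cell E°cell = 0. The 0.37 M side is the cathode (reduction is favoured where [Ag⁺] is higher).
With n = 1, E = −(0.0592/1) log([Ag⁺]ₐₙ/[Ag⁺]꜀ₐₜ) = −(0.0592/1) log(0.084/0.37) = −(0.0592/1)(-0.644) = +0.038 V.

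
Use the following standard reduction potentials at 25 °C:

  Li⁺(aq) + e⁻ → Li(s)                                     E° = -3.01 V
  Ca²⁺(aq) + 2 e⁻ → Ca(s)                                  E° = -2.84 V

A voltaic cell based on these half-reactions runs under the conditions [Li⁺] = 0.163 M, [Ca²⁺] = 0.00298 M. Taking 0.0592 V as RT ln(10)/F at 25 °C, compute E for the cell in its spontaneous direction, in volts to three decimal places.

+0.142 V

Ca²⁺/Ca is the cathode (higher E°), Li⁺/Li the anode: E°cell = -2.84 − (-3.01) = +0.17 V, n = 2.
Overall: Ca²⁺(aq) + 2 Li(s) → Ca(s) + 2 Li⁺(aq)
Q = [Li⁺]^2 / ([Ca²⁺]); log Q = 0.950.
E = E° − (0.0592/n) log Q = +0.17 − (0.0592/2)(0.950) = +0.142 V.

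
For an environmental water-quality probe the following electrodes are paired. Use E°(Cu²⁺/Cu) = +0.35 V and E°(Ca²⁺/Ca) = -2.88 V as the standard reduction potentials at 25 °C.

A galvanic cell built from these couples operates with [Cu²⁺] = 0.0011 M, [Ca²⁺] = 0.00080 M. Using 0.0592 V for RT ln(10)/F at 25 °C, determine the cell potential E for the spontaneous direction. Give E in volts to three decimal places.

+3.234 V

Cu²⁺/Cu is the cathode (higher E°), Ca²⁺/Ca the anode: E°cell = +0.35 − (-2.88) = +3.23 V, n = 2.
Overall: Cu²⁺(aq) + Ca(s) → Cu(s) + Ca²⁺(aq)
Q = [Ca²⁺] / ([Cu²⁺]); log Q = -0.138.
E = E° − (0.0592/n) log Q = +3.23 − (0.0592/2)(-0.138) = +3.234 V.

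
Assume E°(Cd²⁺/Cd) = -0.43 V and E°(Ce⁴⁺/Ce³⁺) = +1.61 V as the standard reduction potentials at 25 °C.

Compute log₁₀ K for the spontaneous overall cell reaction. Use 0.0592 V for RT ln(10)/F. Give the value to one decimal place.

68.9

Cathode: Ce⁴⁺/Ce³⁺; anode: Cd²⁺/Cd. E°cell = +2.04 V, n = 2.
log K = nE°cell / 0.0592 = (2)(+2.04) / 0.0592 = 68.9.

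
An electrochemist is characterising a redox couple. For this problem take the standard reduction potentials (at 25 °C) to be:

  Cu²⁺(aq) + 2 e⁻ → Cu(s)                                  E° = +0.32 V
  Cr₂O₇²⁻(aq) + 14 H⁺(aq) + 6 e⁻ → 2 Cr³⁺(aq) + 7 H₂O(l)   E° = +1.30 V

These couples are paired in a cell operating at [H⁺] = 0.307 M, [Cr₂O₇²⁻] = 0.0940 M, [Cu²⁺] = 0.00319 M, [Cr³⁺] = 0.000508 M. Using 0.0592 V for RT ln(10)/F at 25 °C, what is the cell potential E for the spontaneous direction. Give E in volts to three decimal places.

+1.038 V

Cr₂O₇²⁻/Cr³⁺ is the cathode (higher E°), Cu²⁺/Cu the anode: E°cell = +1.30 − (+0.32) = +0.98 V, n = 6.
Overall: Cr₂O₇²⁻(aq) + 14 H⁺(aq) + 3 Cu(s) → 2 Cr³⁺(aq) + 7 H₂O(l) + 3 Cu²⁺(aq)
Q = [Cr³⁺]^2·[Cu²⁺]^3 / ([Cr₂O₇²⁻]·[H⁺]^14); log Q = -5.870.
E = E° − (0.0592/n) log Q = +0.98 − (0.0592/6)(-5.870) = +1.038 V.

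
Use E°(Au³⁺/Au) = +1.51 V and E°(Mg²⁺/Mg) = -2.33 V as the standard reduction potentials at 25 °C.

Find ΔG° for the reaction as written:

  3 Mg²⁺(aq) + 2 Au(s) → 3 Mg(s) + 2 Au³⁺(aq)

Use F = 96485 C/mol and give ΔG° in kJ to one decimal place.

+2223.0 kJ

As written, Mg²⁺/Mg is reduced (cathode) and Au³⁺/Au is oxidised (anode), so E°cell = (-2.33) − (+1.51) = -3.84 V.
Balancing electrons gives n = 6.
ΔG° = −nFE° = −(6)(96485)(-3.84) = 2,223,014 J = +2223.0 kJ.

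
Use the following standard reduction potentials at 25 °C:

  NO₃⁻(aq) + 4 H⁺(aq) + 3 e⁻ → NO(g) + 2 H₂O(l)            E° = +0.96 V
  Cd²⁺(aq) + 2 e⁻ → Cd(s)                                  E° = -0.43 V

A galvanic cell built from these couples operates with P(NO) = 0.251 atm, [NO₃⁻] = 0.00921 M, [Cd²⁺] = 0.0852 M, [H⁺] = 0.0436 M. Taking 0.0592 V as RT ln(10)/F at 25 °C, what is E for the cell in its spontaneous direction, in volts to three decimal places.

+1.286 V

NO₃⁻/NO is the cathode (higher E°), Cd²⁺/Cd the anode: E°cell = +0.96 − (-0.43) = +1.39 V, n = 6.
Overall: 2 NO₃⁻(aq) + 8 H⁺(aq) + 3 Cd(s) → 2 NO(g) + 4 H₂O(l) + 3 Cd²⁺(aq)
Q = P(NO)^2·[Cd²⁺]^3 / ([NO₃⁻]^2·[H⁺]^8); log Q = 10.546.
E = E° − (0.0592/n) log Q = +1.39 − (0.0592/6)(10.546) = +1.286 V.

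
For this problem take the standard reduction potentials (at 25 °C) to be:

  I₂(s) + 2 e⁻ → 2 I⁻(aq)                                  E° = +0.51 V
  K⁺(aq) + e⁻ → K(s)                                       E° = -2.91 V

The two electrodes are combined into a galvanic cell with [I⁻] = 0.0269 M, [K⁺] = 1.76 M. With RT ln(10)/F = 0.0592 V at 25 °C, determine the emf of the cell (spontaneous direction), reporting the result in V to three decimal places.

+3.498 V

I₂/I⁻ is the cathode (higher E°), K⁺/K the anode: E°cell = +0.51 − (-2.91) = +3.42 V, n = 2.
Overall: I₂(s) + 2 K(s) → 2 I⁻(aq) + 2 K⁺(aq)
Q = [I⁻]^2·[K⁺]^2; log Q = -2.649.
E = E° − (0.0592/n) log Q = +3.42 − (0.0592/2)(-2.649) = +3.498 V.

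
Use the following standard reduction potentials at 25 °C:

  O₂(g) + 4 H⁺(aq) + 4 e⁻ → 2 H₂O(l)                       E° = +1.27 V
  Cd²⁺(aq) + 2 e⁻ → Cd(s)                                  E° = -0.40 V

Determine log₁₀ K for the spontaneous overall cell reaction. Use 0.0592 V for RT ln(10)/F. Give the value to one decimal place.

112.8

Cathode: O₂/H₂O; anode: Cd²⁺/Cd. E°cell = +1.67 V, n = 4.
log K = nE°cell / 0.0592 = (4)(+1.67) / 0.0592 = 112.8.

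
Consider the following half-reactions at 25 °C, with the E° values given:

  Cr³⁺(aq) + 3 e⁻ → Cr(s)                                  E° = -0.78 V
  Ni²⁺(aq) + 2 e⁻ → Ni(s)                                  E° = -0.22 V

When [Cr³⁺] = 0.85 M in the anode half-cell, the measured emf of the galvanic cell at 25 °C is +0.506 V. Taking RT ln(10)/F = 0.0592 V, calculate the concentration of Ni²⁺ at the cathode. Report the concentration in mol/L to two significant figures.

Ni²⁺/Ni is the cathode, Cr³⁺/Cr the anode: E°cell = +0.56 V, n = 6.
Overall reaction: 3 Ni²⁺(aq) + 2 Cr(s) → 3 Ni(s) + 2 Cr³⁺(aq); Q = [Cr³⁺]^2/[Ni²⁺]^3.
From E = E° − (0.0592/n) log Q: log Q = (E° − E)·n/0.0592 = (+0.56 − (+0.506))·6/0.0592 = 5.4730.
So 3·log[Ni²⁺] = 2·log(0.85) − log Q = -0.1412 − (5.4730) = -5.6142; log[Ni²⁺] = -5.6142 / 3 = -1.8714; [Ni²⁺] = 10^(-1.8714) ≈ 0.013 M.

0.013 M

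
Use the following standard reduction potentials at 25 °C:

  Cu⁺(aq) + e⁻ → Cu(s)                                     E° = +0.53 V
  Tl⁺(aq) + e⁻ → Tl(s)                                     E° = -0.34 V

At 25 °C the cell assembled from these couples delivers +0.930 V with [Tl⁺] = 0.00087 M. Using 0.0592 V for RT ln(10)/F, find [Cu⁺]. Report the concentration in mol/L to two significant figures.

Cu⁺/Cu is the cathode, Tl⁺/Tl the anode: E°cell = +0.87 V, n = 1.
Overall reaction: Cu⁺(aq) + Tl(s) → Cu(s) + Tl⁺(aq); Q = [Tl⁺]^1/[Cu⁺]^1.
From E = E° − (0.0592/n) log Q: log Q = (E° − E)·n/0.0592 = (+0.87 − (+0.930))·1/0.0592 = -1.0135.
So 1·log[Cu⁺] = 1·log(0.00087) − log Q = -3.0605 − (-1.0135) = -2.0470; [Cu⁺] = 10^(-2.0470) ≈ 0.0090 M.

0.0090 M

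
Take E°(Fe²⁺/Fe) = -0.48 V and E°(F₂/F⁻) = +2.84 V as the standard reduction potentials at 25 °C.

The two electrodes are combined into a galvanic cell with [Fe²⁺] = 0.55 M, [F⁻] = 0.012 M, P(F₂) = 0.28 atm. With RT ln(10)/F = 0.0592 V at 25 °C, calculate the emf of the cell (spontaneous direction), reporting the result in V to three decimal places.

+3.425 V

F₂/F⁻ is the cathode (higher E°), Fe²⁺/Fe the anode: E°cell = +2.84 − (-0.48) = +3.32 V, n = 2.
Overall: F₂(g) + Fe(s) → 2 F⁻(aq) + Fe²⁺(aq)
Q = [F⁻]^2·[Fe²⁺] / (P(F₂)); log Q = -3.548.
E = E° − (0.0592/n) log Q = +3.32 − (0.0592/2)(-3.548) = +3.425 V.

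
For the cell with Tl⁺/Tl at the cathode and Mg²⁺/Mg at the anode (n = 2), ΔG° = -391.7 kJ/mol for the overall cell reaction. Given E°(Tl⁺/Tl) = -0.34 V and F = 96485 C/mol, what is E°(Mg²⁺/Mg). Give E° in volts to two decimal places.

-2.37 V

E°cell = −ΔG°/(nF) = −(-391.7×10³)/((2)(96485)) = +2.030 V.
Since Tl⁺/Tl is the cathode and Mg²⁺/Mg the anode, E°cell = E°(Tl⁺/Tl) − E°(Mg²⁺/Mg).
So E°(Mg²⁺/Mg) = E°(Tl⁺/Tl) − E°cell = (-0.34) − (+2.030) = -2.37 V.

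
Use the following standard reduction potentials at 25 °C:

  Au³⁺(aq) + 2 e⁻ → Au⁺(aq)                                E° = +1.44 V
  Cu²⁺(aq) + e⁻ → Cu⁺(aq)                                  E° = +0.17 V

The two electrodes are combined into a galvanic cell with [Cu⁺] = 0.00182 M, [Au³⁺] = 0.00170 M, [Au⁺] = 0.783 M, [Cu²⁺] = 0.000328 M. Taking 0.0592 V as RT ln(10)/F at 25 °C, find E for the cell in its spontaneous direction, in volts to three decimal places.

Au³⁺/Au⁺ is the cathode (higher E°), Cu²⁺/Cu⁺ the anode: E°cell = +1.44 − (+0.17) = +1.27 V, n = 2.
Overall: Au³⁺(aq) + 2 Cu⁺(aq) → Au⁺(aq) + 2 Cu²⁺(aq)
Q = [Au⁺]·[Cu²⁺]^2 / ([Au³⁺]·[Cu⁺]^2); log Q = 1.175.
E = E° − (0.0592/n) log Q = +1.27 − (0.0592/2)(1.175) = +1.235 V.

+1.235 V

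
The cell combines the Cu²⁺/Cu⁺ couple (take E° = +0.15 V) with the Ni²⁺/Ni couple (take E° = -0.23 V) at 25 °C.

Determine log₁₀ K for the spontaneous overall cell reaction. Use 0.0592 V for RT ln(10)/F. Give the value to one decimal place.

12.8

Cathode: Cu²⁺/Cu⁺; anode: Ni²⁺/Ni. E°cell = +0.38 V, n = 2.
log K = nE°cell / 0.0592 = (2)(+0.38) / 0.0592 = 12.8.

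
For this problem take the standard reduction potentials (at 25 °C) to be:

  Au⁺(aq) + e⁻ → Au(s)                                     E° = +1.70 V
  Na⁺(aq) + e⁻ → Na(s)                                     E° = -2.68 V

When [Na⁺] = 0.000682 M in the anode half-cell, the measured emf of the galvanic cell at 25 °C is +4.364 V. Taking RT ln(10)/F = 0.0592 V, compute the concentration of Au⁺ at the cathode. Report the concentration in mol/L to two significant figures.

Au⁺/Au is the cathode, Na⁺/Na the anode: E°cell = +4.38 V, n = 1.
Overall reaction: Au⁺(aq) + Na(s) → Au(s) + Na⁺(aq); Q = [Na⁺]^1/[Au⁺]^1.
From E = E° − (0.0592/n) log Q: log Q = (E° − E)·n/0.0592 = (+4.38 − (+4.364))·1/0.0592 = 0.2703.
So 1·log[Au⁺] = 1·log(0.000682) − log Q = -3.1662 − (0.2703) = -3.4365; [Au⁺] = 10^(-3.4365) ≈ 0.00037 M.

0.00037 M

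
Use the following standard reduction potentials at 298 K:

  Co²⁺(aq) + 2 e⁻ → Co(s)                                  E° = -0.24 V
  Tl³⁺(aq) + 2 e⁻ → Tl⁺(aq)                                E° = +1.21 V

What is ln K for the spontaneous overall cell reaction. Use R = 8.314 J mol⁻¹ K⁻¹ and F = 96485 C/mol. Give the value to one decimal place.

Cathode: Tl³⁺/Tl⁺; anode: Co²⁺/Co. E°cell = (+1.21) − (-0.24) = +1.45 V, with n = 2.
ΔG° = −nFE° = −RT ln K, so ln K = nFE°/(RT) = (2)(96485)(+1.45) / ((8.314)(298)) = 112.936.

112.9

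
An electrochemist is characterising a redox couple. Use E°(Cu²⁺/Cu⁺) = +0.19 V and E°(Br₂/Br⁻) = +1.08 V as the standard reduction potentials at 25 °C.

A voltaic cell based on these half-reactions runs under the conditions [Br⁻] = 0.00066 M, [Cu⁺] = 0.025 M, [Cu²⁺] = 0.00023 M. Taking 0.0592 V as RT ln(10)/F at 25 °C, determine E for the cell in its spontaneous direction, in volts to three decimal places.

+1.199 V

Br₂/Br⁻ is the cathode (higher E°), Cu²⁺/Cu⁺ the anode: E°cell = +1.08 − (+0.19) = +0.89 V, n = 2.
Overall: Br₂(l) + 2 Cu⁺(aq) → 2 Br⁻(aq) + 2 Cu²⁺(aq)
Q = [Br⁻]^2·[Cu²⁺]^2 / ([Cu⁺]^2); log Q = -10.433.
E = E° − (0.0592/n) log Q = +0.89 − (0.0592/2)(-10.433) = +1.199 V.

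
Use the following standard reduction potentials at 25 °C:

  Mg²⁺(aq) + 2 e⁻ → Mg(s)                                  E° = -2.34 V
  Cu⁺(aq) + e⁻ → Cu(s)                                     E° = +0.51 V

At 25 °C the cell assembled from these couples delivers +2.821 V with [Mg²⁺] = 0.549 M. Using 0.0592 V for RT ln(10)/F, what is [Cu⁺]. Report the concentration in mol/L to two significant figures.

Cu⁺/Cu is the cathode, Mg²⁺/Mg the anode: E°cell = +2.85 V, n = 2.
Overall reaction: 2 Cu⁺(aq) + Mg(s) → 2 Cu(s) + Mg²⁺(aq); Q = [Mg²⁺]^1/[Cu⁺]^2.
From E = E° − (0.0592/n) log Q: log Q = (E° − E)·n/0.0592 = (+2.85 − (+2.821))·2/0.0592 = 0.9797.
So 2·log[Cu⁺] = 1·log(0.549) − log Q = -0.2604 − (0.9797) = -1.2401; log[Cu⁺] = -1.2401 / 2 = -0.6200; [Cu⁺] = 10^(-0.6200) ≈ 0.24 M.

0.24 M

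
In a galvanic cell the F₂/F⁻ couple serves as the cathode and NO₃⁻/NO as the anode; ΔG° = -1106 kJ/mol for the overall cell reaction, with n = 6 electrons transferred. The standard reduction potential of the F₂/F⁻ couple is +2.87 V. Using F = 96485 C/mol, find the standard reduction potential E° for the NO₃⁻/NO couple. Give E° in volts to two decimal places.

+0.96 V

E°cell = −ΔG°/(nF) = −(-1106×10³)/((6)(96485)) = +1.910 V.
Since F₂/F⁻ is the cathode and NO₃⁻/NO the anode, E°cell = E°(F₂/F⁻) − E°(NO₃⁻/NO).
So E°(NO₃⁻/NO) = E°(F₂/F⁻) − E°cell = (+2.87) − (+1.910) = +0.96 V.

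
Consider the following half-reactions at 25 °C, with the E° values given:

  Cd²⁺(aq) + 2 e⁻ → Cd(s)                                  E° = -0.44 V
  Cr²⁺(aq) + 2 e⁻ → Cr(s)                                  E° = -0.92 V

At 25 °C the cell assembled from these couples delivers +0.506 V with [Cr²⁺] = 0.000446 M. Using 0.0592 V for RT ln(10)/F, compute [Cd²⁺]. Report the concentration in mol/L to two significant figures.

Cd²⁺/Cd is the cathode, Cr²⁺/Cr the anode: E°cell = +0.48 V, n = 2.
Overall reaction: Cd²⁺(aq) + Cr(s) → Cd(s) + Cr²⁺(aq); Q = [Cr²⁺]^1/[Cd²⁺]^1.
From E = E° − (0.0592/n) log Q: log Q = (E° − E)·n/0.0592 = (+0.48 − (+0.506))·2/0.0592 = -0.8784.
So 1·log[Cd²⁺] = 1·log(0.000446) − log Q = -3.3507 − (-0.8784) = -2.4723; [Cd²⁺] = 10^(-2.4723) ≈ 0.0034 M.

0.0034 M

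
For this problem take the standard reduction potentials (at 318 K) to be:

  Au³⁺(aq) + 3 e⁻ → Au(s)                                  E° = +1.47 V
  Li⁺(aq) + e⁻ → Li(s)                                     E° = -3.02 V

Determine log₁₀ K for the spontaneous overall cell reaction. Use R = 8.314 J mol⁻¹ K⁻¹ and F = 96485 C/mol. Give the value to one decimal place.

Cathode: Au³⁺/Au; anode: Li⁺/Li. E°cell = (+1.47) − (-3.02) = +4.49 V, with n = 3.
ΔG° = −nFE° = −RT ln K, so ln K = nFE°/(RT) = (3)(96485)(+4.49) / ((8.314)(318)) = 491.576.
log₁₀ K = 491.576 / ln 10 = 213.5.

213.5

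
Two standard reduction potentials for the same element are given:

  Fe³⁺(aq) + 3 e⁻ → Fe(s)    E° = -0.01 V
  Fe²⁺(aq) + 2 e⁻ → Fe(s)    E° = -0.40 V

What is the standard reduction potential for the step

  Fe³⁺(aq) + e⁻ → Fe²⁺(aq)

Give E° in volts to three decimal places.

+0.770 V

Sequential free energies add, so n₃E°₃ = n₁E°₁ + n₂E°₂.
With n₃ = 3, and the known step contributing 2×(-0.40) V, the unknown satisfies 1·E° = 3×(-0.01) − 2×(-0.40) = +0.770.
E° = +0.770 / 1 = +0.770 V.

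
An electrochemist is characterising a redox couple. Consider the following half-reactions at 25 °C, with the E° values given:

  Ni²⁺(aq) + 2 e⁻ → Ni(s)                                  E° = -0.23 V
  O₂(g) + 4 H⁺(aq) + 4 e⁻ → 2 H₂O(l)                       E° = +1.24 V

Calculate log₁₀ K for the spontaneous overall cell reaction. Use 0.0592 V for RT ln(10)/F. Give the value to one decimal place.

99.3

Cathode: O₂/H₂O; anode: Ni²⁺/Ni. E°cell = +1.47 V, n = 4.
log K = nE°cell / 0.0592 = (4)(+1.47) / 0.0592 = 99.3.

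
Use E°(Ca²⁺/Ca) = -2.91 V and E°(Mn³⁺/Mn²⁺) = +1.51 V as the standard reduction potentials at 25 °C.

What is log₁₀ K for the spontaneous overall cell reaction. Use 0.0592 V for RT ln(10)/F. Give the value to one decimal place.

149.3

Cathode: Mn³⁺/Mn²⁺; anode: Ca²⁺/Ca. E°cell = +4.42 V, n = 2.
log K = nE°cell / 0.0592 = (2)(+4.42) / 0.0592 = 149.3.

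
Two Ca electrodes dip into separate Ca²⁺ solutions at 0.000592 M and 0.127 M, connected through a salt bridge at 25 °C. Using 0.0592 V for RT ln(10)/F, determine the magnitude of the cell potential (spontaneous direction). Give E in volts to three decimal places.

+0.069 V

For a concentration cell E°cell = 0. The 0.127 M side is the cathode (reduction is favoured where [Ca²⁺] is higher).
With n = 2, E = −(0.0592/2) log([Ca²⁺]ₐₙ/[Ca²⁺]꜀ₐₜ) = −(0.0592/2) log(0.000592/0.127) = −(0.0592/2)(-2.331) = +0.069 V.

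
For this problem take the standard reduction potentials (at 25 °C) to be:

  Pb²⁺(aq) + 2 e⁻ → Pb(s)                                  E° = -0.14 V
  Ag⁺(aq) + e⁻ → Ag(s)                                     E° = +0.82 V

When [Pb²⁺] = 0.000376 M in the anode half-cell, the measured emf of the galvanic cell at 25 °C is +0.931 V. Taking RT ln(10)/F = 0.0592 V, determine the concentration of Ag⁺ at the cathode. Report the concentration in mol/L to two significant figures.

Ag⁺/Ag is the cathode, Pb²⁺/Pb the anode: E°cell = +0.96 V, n = 2.
Overall reaction: 2 Ag⁺(aq) + Pb(s) → 2 Ag(s) + Pb²⁺(aq); Q = [Pb²⁺]^1/[Ag⁺]^2.
From E = E° − (0.0592/n) log Q: log Q = (E° − E)·n/0.0592 = (+0.96 − (+0.931))·2/0.0592 = 0.9797.
So 2·log[Ag⁺] = 1·log(0.000376) − log Q = -3.4248 − (0.9797) = -4.4045; log[Ag⁺] = -4.4045 / 2 = -2.2022; [Ag⁺] = 10^(-2.2022) ≈ 0.0063 M.

0.0063 M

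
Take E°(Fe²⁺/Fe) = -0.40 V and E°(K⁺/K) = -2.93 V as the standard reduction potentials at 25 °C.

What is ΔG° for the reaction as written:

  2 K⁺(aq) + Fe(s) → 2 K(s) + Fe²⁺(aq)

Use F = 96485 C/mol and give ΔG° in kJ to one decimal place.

+488.2 kJ

As written, K⁺/K is reduced (cathode) and Fe²⁺/Fe is oxidised (anode), so E°cell = (-2.93) − (-0.40) = -2.53 V.
Balancing electrons gives n = 2.
ΔG° = −nFE° = −(2)(96485)(-2.53) = 488,214 J = +488.2 kJ.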